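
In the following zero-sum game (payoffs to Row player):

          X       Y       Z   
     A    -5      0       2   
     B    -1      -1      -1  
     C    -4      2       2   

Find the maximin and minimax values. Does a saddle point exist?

Maximin = -1, Minimax = -1, Saddle: True

Work:
Row minimums: [-5, -1, -4] → maximin = -1
Column maximums: [-1, 2, 2] → minimax = -1
Saddle point exists! Game value = -1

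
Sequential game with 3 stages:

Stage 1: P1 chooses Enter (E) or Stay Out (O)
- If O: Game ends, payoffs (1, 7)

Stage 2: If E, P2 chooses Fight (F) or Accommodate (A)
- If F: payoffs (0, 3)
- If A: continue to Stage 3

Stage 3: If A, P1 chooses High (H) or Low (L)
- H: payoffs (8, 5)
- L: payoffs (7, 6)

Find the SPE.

SPE: (E, A, H); Outcome (8, 5)

Work:
Stage 3: P1 chooses H (8 vs 7)
Stage 2: P2: F->3, A->5 (anticipating H). Choose A
Stage 1: P1: O->1, E->8 (anticipating A, H). Choose E
SPE path: E -> A -> H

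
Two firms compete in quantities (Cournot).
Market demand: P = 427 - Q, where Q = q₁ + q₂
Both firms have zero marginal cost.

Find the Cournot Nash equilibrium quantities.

q₁* = q₂* = 142.33; P* = 142.33

Work:
Profit: π_i = P·q_i = (a - q_i - q_j)·q_i
FOC: ∂π_i/∂q_i = a - 2q_i - q_j = 0
Reaction function: q_i = (427 - q_j)/2
Symmetry: q* = 427/3 = 142.33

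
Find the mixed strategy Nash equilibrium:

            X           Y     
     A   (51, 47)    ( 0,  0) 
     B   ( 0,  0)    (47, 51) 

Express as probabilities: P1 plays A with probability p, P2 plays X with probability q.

p = 0.5204, q = 0.4796

Work:
Find probabilities that make opponent indifferent:
P2 chooses q to make P1 indifferent between A and B
P1 chooses p to make P2 indifferent between X and Y
Mixed NE: P1 plays (A: 0.5204, B: 0.4796), P2 plays (X: 0.4796, Y: 0.5204)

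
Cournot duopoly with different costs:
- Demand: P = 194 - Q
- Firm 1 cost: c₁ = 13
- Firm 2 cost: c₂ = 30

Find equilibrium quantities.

q₁* = 66.0, q₂* = 49.0

Work:
Reaction: q₁ = (194 - 13 - q₂)/2
Reaction: q₂ = (194 - 30 - q₁)/2
Solve simultaneously:
q₁* = (194 - 2×13 + 30)/3 = 66.0
q₂* = (194 - 2×30 + 13)/3 = 49.0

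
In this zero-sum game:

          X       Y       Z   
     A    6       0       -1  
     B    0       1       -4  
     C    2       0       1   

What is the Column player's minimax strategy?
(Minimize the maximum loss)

Column should play Y or Z (all achieve the minimum), value = 1

Work:
Column player minimizes Row's maximum payoff:
Column X: max payoff to Row = 6
Column Y: max payoff to Row = 1
Column Z: max payoff to Row = 1
Minimum is 1, achieved by columns Y, Z (tied).
Each of Y or Z is a minimax strategy.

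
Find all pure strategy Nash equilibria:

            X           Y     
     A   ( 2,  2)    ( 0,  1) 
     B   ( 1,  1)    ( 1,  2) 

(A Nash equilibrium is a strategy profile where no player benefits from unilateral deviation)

Nash equilibrium: (A, X), (B, Y)

Work:
Best responses:
  P1 vs X: payoffs [2, 1] → best response A (payoff 2)
  P1 vs Y: payoffs [0, 1] → best response B (payoff 1)
  P2 vs A: payoffs [2, 1] → best response X (payoff 2)
  P2 vs B: payoffs [1, 2] → best response Y (payoff 2)
Mutual best responses: (A,X), (B,Y) → Nash equilibria.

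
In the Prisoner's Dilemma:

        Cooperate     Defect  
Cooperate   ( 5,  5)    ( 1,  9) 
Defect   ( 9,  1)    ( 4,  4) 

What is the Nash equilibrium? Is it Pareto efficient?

(Defect, Defect) is NE; not Pareto efficient

Work:
Defect dominates Cooperate for both players:
If P2 cooperates: Defect (9) > Cooperate (5)
If P2 defects: Defect (4) > Cooperate (1)
NE: (Defect, Defect) with payoff (4, 4)
But (Cooperate, Cooperate) = (5, 5) Pareto dominates (4, 4)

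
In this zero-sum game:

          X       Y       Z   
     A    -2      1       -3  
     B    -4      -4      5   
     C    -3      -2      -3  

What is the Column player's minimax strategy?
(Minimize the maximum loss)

Column should play X, value = -2

Work:
Column player minimizes Row's maximum payoff:
Column X: max payoff to Row = -2
Column Y: max payoff to Row = 1
Column Z: max payoff to Row = 5
Minimum is -2, achieved by column X.
Minimax strategy: X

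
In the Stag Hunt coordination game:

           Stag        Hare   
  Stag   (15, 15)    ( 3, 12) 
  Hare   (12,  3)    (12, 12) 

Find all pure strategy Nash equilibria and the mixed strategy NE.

Pure NE: (Stag, Stag) and (Hare, Hare); Mixed NE: p = 0.75, q = 0.75

Work:
Check pure NE:
(Stag, Stag): (15, 15) - no unilateral deviation beneficial
(Hare, Hare): (12, 12) - no unilateral deviation beneficial
Mixed NE: P1 plays Stag with p = 0.75, P2 plays Stag with q = 0.75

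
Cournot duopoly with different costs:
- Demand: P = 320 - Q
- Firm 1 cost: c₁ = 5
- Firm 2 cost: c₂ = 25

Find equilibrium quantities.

q₁* = 111.67, q₂* = 91.67

Work:
Reaction: q₁ = (320 - 5 - q₂)/2
Reaction: q₂ = (320 - 25 - q₁)/2
Solve simultaneously:
q₁* = (320 - 2×5 + 25)/3 = 111.67
q₂* = (320 - 2×25 + 5)/3 = 91.67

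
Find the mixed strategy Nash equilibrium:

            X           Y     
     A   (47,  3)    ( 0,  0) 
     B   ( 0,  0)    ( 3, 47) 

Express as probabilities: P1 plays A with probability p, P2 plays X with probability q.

p = 0.94, q = 0.06

Work:
Find probabilities that make opponent indifferent:
P2 chooses q to make P1 indifferent between A and B
P1 chooses p to make P2 indifferent between X and Y
Mixed NE: P1 plays (A: 0.94, B: 0.06), P2 plays (X: 0.06, Y: 0.94)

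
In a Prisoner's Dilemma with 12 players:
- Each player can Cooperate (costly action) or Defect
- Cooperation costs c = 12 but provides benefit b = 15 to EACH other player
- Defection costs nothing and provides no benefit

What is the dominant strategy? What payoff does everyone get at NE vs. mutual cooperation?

Dominant: Defect; NE payoff = 0; Coop payoff = 153

Work:
Defect dominates (saves cost c = 12, benefit to others is external)
NE: All defect → everyone gets 0
If all cooperate: each receives (11)×15 - 12 = 153
Social dilemma: 153 > 0 but NE gives 0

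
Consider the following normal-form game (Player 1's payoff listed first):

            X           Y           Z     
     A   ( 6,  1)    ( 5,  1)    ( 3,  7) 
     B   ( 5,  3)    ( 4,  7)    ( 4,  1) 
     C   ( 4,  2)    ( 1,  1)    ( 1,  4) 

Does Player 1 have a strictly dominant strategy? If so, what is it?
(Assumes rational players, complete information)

No strictly dominant strategy exists for Player 1

Work:
A strategy strictly dominates another if it gives a strictly higher payoff against every opponent action. Compare each pair of P1's strategies column-by-column:
  A vs B: [6 vs 5, 5 vs 4, 3 vs 4] → A does not strictly dominate B (column Z: 3 ≤ 4)
  A vs C: [6 vs 4, 5 vs 1, 3 vs 1] → A strictly dominates C
  B vs A: [5 vs 6, 4 vs 5, 4 vs 3] → B does not strictly dominate A (column X: 5 ≤ 6)
  B vs C: [5 vs 4, 4 vs 1, 4 vs 1] → B strictly dominates C
  C vs A: [4 vs 6, 1 vs 5, 1 vs 3] → C does not strictly dominate A (column X: 4 ≤ 6)
  C vs B: [4 vs 5, 1 vs 4, 1 vs 4] → C does not strictly dominate B (column X: 4 ≤ 5)
No single strategy strictly dominates all others → no strictly dominant strategy.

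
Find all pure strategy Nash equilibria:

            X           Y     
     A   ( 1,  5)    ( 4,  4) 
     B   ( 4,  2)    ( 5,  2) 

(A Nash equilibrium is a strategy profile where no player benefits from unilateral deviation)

Nash equilibrium: (B, X), (B, Y)

Work:
Best responses:
  P1 vs X: payoffs [1, 4] → best response B (payoff 4)
  P1 vs Y: payoffs [4, 5] → best response B (payoff 5)
  P2 vs A: payoffs [5, 4] → best response X (payoff 5)
  P2 vs B: payoffs [2, 2] → best response X/Y (payoff 2)
Mutual best responses: (B,X), (B,Y) → Nash equilibria.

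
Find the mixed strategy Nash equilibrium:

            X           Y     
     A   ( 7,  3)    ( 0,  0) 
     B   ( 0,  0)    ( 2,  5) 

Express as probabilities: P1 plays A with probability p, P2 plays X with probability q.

p = 0.625, q = 0.2222

Work:
Find probabilities that make opponent indifferent:
P2 chooses q to make P1 indifferent between A and B
P1 chooses p to make P2 indifferent between X and Y
Mixed NE: P1 plays (A: 0.625, B: 0.375), P2 plays (X: 0.2222, Y: 0.7778)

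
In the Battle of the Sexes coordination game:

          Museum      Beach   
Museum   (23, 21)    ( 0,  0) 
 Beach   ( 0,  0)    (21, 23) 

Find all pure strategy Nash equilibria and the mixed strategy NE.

Pure NE: (Museum, Museum) and (Beach, Beach); Mixed NE: p = 0.5227, q = 0.4773

Work:
Check pure NE:
(Museum, Museum): (23, 21) - no unilateral deviation beneficial
(Beach, Beach): (21, 23) - no unilateral deviation beneficial
Mixed NE: P1 plays Museum with p = 0.5227, P2 plays Museum with q = 0.4773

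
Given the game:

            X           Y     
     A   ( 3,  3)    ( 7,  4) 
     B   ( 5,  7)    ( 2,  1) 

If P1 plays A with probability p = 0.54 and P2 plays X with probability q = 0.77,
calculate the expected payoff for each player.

E[P1] = 4.0994, E[P2] = 4.3294

Work:
E[P1] = p·q·π₁(A,X) + p·(1-q)·π₁(A,Y) + (1-p)·q·π₁(B,X) + (1-p)·(1-q)·π₁(B,Y)
= 0.54·0.77·3 + 0.54·0.23·7 + 0.46·0.77·5 + 0.46·0.23·2
= 4.0994

E[P2] = 4.3294 (similar calculation)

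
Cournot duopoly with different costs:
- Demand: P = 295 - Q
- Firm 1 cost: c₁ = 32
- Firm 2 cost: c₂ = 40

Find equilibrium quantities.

q₁* = 90.33, q₂* = 82.33

Work:
Reaction: q₁ = (295 - 32 - q₂)/2
Reaction: q₂ = (295 - 40 - q₁)/2
Solve simultaneously:
q₁* = (295 - 2×32 + 40)/3 = 90.33
q₂* = (295 - 2×40 + 32)/3 = 82.33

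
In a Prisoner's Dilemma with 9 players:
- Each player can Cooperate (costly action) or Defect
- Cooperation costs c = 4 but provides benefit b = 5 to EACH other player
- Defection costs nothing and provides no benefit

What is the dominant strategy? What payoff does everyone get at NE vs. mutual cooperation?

Dominant: Defect; NE payoff = 0; Coop payoff = 36

Work:
Defect dominates (saves cost c = 4, benefit to others is external)
NE: All defect → everyone gets 0
If all cooperate: each receives (8)×5 - 4 = 36
Social dilemma: 36 > 0 but NE gives 0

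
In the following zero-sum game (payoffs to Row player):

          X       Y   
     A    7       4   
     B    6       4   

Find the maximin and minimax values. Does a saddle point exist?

Maximin = 4, Minimax = 4, Saddle: True

Work:
Row minimums: [4, 4] → maximin = 4
Column maximums: [7, 4] → minimax = 4
Saddle point exists! Game value = 4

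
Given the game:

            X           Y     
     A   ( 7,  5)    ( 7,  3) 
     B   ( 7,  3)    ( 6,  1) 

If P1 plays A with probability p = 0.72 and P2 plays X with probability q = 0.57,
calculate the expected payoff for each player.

E[P1] = 6.8796, E[P2] = 3.58

Work:
E[P1] = p·q·π₁(A,X) + p·(1-q)·π₁(A,Y) + (1-p)·q·π₁(B,X) + (1-p)·(1-q)·π₁(B,Y)
= 0.72·0.57·7 + 0.72·0.43·7 + 0.28·0.57·7 + 0.28·0.43·6
= 6.8796

E[P2] = 3.58 (similar calculation)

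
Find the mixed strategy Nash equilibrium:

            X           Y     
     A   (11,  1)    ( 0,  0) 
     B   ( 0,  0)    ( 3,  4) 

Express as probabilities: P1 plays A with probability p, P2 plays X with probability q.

p = 0.8, q = 0.2143

Work:
Find probabilities that make opponent indifferent:
P2 chooses q to make P1 indifferent between A and B
P1 chooses p to make P2 indifferent between X and Y
Mixed NE: P1 plays (A: 0.8, B: 0.2), P2 plays (X: 0.2143, Y: 0.7857)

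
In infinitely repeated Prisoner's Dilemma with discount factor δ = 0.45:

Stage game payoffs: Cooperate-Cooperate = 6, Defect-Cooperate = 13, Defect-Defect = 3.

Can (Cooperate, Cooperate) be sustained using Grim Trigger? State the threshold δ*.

δ* = 0.7; since δ = 0.45 < 0.7, cooperation cannot be sustained

Work:
For Grim Trigger:
Cooperate forever: 6/(1-δ)
Defect then punished: 13 + 3·δ/(1-δ)
Need: 6/(1-δ) ≥ 13 + 3·δ/(1-δ)
Solving: δ ≥ (T-R)/(T-P) = (13-6)/(13-3) = 0.7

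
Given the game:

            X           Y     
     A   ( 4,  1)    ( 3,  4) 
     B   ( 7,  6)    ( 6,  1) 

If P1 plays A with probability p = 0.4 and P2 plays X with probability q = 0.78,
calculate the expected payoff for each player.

E[P1] = 5.58, E[P2] = 3.604

Work:
E[P1] = p·q·π₁(A,X) + p·(1-q)·π₁(A,Y) + (1-p)·q·π₁(B,X) + (1-p)·(1-q)·π₁(B,Y)
= 0.4·0.78·4 + 0.4·0.22·3 + 0.6·0.78·7 + 0.6·0.22·6
= 5.58

E[P2] = 3.604 (similar calculation)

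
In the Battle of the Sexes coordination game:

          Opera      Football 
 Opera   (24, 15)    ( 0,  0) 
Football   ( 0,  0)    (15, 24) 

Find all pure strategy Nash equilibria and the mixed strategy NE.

Pure NE: (Opera, Opera) and (Football, Football); Mixed NE: p = 0.6154, q = 0.3846

Work:
Check pure NE:
(Opera, Opera): (24, 15) - no unilateral deviation beneficial
(Football, Football): (15, 24) - no unilateral deviation beneficial
Mixed NE: P1 plays Opera with p = 0.6154, P2 plays Opera with q = 0.3846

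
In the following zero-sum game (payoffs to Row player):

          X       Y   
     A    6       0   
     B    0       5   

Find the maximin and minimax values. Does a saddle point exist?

Maximin = 0, Minimax = 5, Saddle: False

Work:
Row minimums: [0, 0] → maximin = 0
Column maximums: [6, 5] → minimax = 5
No saddle point (maximin ≠ minimax). Mixed strategy needed.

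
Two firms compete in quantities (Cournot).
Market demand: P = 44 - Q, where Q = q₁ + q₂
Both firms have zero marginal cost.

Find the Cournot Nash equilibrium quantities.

q₁* = q₂* = 14.67; P* = 14.67

Work:
Profit: π_i = P·q_i = (a - q_i - q_j)·q_i
FOC: ∂π_i/∂q_i = a - 2q_i - q_j = 0
Reaction function: q_i = (44 - q_j)/2
Symmetry: q* = 44/3 = 14.67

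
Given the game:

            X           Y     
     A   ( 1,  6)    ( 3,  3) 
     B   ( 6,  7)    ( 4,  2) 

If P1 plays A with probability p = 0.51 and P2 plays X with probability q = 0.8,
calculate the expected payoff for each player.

E[P1] = 3.458, E[P2] = 5.694

Work:
E[P1] = p·q·π₁(A,X) + p·(1-q)·π₁(A,Y) + (1-p)·q·π₁(B,X) + (1-p)·(1-q)·π₁(B,Y)
= 0.51·0.8·1 + 0.51·0.2·3 + 0.49·0.8·6 + 0.49·0.2·4
= 3.458

E[P2] = 5.694 (similar calculation)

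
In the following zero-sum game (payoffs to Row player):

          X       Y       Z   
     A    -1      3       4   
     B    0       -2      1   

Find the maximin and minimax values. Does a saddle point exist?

Maximin = -1, Minimax = 0, Saddle: False

Work:
Row minimums: [-1, -2] → maximin = -1
Column maximums: [0, 3, 4] → minimax = 0
No saddle point (maximin ≠ minimax). Mixed strategy needed.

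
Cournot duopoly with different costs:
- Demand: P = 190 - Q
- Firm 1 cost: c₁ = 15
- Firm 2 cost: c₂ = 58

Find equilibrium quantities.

q₁* = 72.67, q₂* = 29.67

Work:
Reaction: q₁ = (190 - 15 - q₂)/2
Reaction: q₂ = (190 - 58 - q₁)/2
Solve simultaneously:
q₁* = (190 - 2×15 + 58)/3 = 72.67
q₂* = (190 - 2×58 + 15)/3 = 29.67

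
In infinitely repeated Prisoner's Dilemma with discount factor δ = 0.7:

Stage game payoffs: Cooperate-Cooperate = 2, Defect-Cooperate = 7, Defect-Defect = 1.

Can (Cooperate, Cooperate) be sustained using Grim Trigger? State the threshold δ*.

δ* = 0.8333; since δ = 0.7 < 0.8333, cooperation cannot be sustained

Work:
For Grim Trigger:
Cooperate forever: 2/(1-δ)
Defect then punished: 7 + 1·δ/(1-δ)
Need: 2/(1-δ) ≥ 7 + 1·δ/(1-δ)
Solving: δ ≥ (T-R)/(T-P) = (7-2)/(7-1) = 0.8333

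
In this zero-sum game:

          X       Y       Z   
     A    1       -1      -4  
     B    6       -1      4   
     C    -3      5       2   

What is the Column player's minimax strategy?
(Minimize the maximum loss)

Column should play Z, value = 4

Work:
Column player minimizes Row's maximum payoff:
Column X: max payoff to Row = 6
Column Y: max payoff to Row = 5
Column Z: max payoff to Row = 4
Minimum is 4, achieved by column Z.
Minimax strategy: Z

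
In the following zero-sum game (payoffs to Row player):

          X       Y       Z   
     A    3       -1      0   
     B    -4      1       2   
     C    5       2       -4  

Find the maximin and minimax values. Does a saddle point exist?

Maximin = -1, Minimax = 2, Saddle: False

Work:
Row minimums: [-1, -4, -4] → maximin = -1
Column maximums: [5, 2, 2] → minimax = 2
No saddle point (maximin ≠ minimax). Mixed strategy needed.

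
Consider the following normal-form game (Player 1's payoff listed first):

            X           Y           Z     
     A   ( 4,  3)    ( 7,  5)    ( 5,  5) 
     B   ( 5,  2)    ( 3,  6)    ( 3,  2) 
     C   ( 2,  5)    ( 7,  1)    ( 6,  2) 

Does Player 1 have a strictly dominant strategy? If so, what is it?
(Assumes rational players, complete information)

No strictly dominant strategy exists for Player 1

Work:
A strategy strictly dominates another if it gives a strictly higher payoff against every opponent action. Compare each pair of P1's strategies column-by-column:
  A vs B: [4 vs 5, 7 vs 3, 5 vs 3] → A does not strictly dominate B (column X: 4 ≤ 5)
  A vs C: [4 vs 2, 7 vs 7, 5 vs 6] → A does not strictly dominate C (column Y: 7 ≤ 7)
  B vs A: [5 vs 4, 3 vs 7, 3 vs 5] → B does not strictly dominate A (column Y: 3 ≤ 7)
  B vs C: [5 vs 2, 3 vs 7, 3 vs 6] → B does not strictly dominate C (column Y: 3 ≤ 7)
  C vs A: [2 vs 4, 7 vs 7, 6 vs 5] → C does not strictly dominate A (column X: 2 ≤ 4)
  C vs B: [2 vs 5, 7 vs 3, 6 vs 3] → C does not strictly dominate B (column X: 2 ≤ 5)
No single strategy strictly dominates all others → no strictly dominant strategy.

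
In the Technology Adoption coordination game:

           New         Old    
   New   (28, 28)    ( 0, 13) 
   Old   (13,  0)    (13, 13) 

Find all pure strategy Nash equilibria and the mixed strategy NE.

Pure NE: (New, New) and (Old, Old); Mixed NE: p = 0.4643, q = 0.4643

Work:
Check pure NE:
(New, New): (28, 28) - no unilateral deviation beneficial
(Old, Old): (13, 13) - no unilateral deviation beneficial
Mixed NE: P1 plays New with p = 0.4643, P2 plays New with q = 0.4643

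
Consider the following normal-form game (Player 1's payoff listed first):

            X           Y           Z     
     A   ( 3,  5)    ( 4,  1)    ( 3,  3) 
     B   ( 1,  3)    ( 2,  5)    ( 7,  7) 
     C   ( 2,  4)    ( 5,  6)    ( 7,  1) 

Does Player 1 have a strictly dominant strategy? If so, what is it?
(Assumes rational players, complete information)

No strictly dominant strategy exists for Player 1

Work:
A strategy strictly dominates another if it gives a strictly higher payoff against every opponent action. Compare each pair of P1's strategies column-by-column:
  A vs B: [3 vs 1, 4 vs 2, 3 vs 7] → A does not strictly dominate B (column Z: 3 ≤ 7)
  A vs C: [3 vs 2, 4 vs 5, 3 vs 7] → A does not strictly dominate C (column Y: 4 ≤ 5)
  B vs A: [1 vs 3, 2 vs 4, 7 vs 3] → B does not strictly dominate A (column X: 1 ≤ 3)
  B vs C: [1 vs 2, 2 vs 5, 7 vs 7] → B does not strictly dominate C (column X: 1 ≤ 2)
  C vs A: [2 vs 3, 5 vs 4, 7 vs 3] → C does not strictly dominate A (column X: 2 ≤ 3)
  C vs B: [2 vs 1, 5 vs 2, 7 vs 7] → C does not strictly dominate B (column Z: 7 ≤ 7)
No single strategy strictly dominates all others → no strictly dominant strategy.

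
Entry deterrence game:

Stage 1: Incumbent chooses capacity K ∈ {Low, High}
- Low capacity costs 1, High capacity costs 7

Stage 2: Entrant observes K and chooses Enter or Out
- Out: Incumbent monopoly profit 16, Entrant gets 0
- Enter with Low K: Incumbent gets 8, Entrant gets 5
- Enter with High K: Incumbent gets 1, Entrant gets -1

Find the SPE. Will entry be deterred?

SPE: (High, Enter|Low, Out|High); Entry deterred. Incumbent net profit = 9

Work:
After Low K: Entrant enters (5 > 0)
After High K: Entrant stays out (-1 < 0)
Incumbent: Low → 8−1=7, High → 16−7=9
Incumbent chooses High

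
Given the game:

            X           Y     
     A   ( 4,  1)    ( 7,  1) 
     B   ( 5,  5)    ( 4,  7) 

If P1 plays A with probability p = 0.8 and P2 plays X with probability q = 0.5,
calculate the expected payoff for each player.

E[P1] = 5.3, E[P2] = 2.0

Work:
E[P1] = p·q·π₁(A,X) + p·(1-q)·π₁(A,Y) + (1-p)·q·π₁(B,X) + (1-p)·(1-q)·π₁(B,Y)
= 0.8·0.5·4 + 0.8·0.5·7 + 0.2·0.5·5 + 0.2·0.5·4
= 5.3

E[P2] = 2.0 (similar calculation)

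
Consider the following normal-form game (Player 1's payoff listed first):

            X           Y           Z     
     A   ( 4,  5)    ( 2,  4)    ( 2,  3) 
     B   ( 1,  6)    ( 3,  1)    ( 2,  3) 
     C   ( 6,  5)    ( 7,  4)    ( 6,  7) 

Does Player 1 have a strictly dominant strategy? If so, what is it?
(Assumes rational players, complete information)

Yes, Player 1's strictly dominant strategy is C

Work:
A strategy strictly dominates another if it gives a strictly higher payoff against every opponent action. Compare each pair of P1's strategies column-by-column:
  A vs B: [4 vs 1, 2 vs 3, 2 vs 2] → A does not strictly dominate B (column Y: 2 ≤ 3)
  A vs C: [4 vs 6, 2 vs 7, 2 vs 6] → A does not strictly dominate C (column X: 4 ≤ 6)
  B vs A: [1 vs 4, 3 vs 2, 2 vs 2] → B does not strictly dominate A (column X: 1 ≤ 4)
  B vs C: [1 vs 6, 3 vs 7, 2 vs 6] → B does not strictly dominate C (column X: 1 ≤ 6)
  C vs A: [6 vs 4, 7 vs 2, 6 vs 2] → C strictly dominates A
  C vs B: [6 vs 1, 7 vs 3, 6 vs 2] → C strictly dominates B
C strictly dominates every other strategy → strictly dominant.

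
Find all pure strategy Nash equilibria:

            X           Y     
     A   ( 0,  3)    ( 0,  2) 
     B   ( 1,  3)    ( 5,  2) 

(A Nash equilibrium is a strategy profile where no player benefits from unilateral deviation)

Nash equilibrium: (B, X)

Work:
Best responses:
  P1 vs X: payoffs [0, 1] → best response B (payoff 1)
  P1 vs Y: payoffs [0, 5] → best response B (payoff 5)
  P2 vs A: payoffs [3, 2] → best response X (payoff 3)
  P2 vs B: payoffs [3, 2] → best response X (payoff 3)
Mutual best responses: (B,X) → Nash equilibria.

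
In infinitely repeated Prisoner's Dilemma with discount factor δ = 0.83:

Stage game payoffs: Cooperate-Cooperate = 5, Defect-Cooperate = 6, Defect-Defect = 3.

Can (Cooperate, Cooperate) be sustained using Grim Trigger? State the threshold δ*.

δ* = 0.3333; since δ = 0.83 ≥ 0.3333, cooperation can be sustained

Work:
For Grim Trigger:
Cooperate forever: 5/(1-δ)
Defect then punished: 6 + 3·δ/(1-δ)
Need: 5/(1-δ) ≥ 6 + 3·δ/(1-δ)
Solving: δ ≥ (T-R)/(T-P) = (6-5)/(6-3) = 0.3333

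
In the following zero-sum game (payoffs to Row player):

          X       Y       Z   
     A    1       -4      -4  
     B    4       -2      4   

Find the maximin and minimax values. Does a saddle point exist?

Maximin = -2, Minimax = -2, Saddle: True

Work:
Row minimums: [-4, -2] → maximin = -2
Column maximums: [4, -2, 4] → minimax = -2
Saddle point exists! Game value = -2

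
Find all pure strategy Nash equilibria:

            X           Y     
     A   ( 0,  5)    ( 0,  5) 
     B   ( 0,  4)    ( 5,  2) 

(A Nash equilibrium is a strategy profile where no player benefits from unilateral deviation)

Nash equilibrium: (A, X), (B, X)

Work:
Best responses:
  P1 vs X: payoffs [0, 0] → best response A/B (payoff 0)
  P1 vs Y: payoffs [0, 5] → best response B (payoff 5)
  P2 vs A: payoffs [5, 5] → best response X/Y (payoff 5)
  P2 vs B: payoffs [4, 2] → best response X (payoff 4)
Mutual best responses: (A,X), (B,X) → Nash equilibria.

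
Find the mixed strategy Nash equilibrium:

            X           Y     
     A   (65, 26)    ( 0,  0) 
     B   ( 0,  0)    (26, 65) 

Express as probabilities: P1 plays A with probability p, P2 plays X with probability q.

p = 0.7143, q = 0.2857

Work:
Find probabilities that make opponent indifferent:
P2 chooses q to make P1 indifferent between A and B
P1 chooses p to make P2 indifferent between X and Y
Mixed NE: P1 plays (A: 0.7143, B: 0.2857), P2 plays (X: 0.2857, Y: 0.7143)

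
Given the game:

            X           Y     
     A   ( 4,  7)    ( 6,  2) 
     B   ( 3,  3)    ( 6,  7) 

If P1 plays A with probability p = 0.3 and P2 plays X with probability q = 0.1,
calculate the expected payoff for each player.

E[P1] = 5.73, E[P2] = 5.37

Work:
E[P1] = p·q·π₁(A,X) + p·(1-q)·π₁(A,Y) + (1-p)·q·π₁(B,X) + (1-p)·(1-q)·π₁(B,Y)
= 0.3·0.1·4 + 0.3·0.9·6 + 0.7·0.1·3 + 0.7·0.9·6
= 5.73

E[P2] = 5.37 (similar calculation)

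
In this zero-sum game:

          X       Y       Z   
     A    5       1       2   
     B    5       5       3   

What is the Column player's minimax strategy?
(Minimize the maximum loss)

Column should play Z, value = 3

Work:
Column player minimizes Row's maximum payoff:
Column X: max payoff to Row = 5
Column Y: max payoff to Row = 5
Column Z: max payoff to Row = 3
Minimum is 3, achieved by column Z.
Minimax strategy: Z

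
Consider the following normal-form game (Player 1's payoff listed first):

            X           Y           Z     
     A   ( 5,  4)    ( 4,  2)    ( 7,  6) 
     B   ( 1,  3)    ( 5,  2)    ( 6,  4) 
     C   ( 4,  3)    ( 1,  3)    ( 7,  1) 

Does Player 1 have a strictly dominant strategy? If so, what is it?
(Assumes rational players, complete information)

No strictly dominant strategy exists for Player 1

Work:
A strategy strictly dominates another if it gives a strictly higher payoff against every opponent action. Compare each pair of P1's strategies column-by-column:
  A vs B: [5 vs 1, 4 vs 5, 7 vs 6] → A does not strictly dominate B (column Y: 4 ≤ 5)
  A vs C: [5 vs 4, 4 vs 1, 7 vs 7] → A does not strictly dominate C (column Z: 7 ≤ 7)
  B vs A: [1 vs 5, 5 vs 4, 6 vs 7] → B does not strictly dominate A (column X: 1 ≤ 5)
  B vs C: [1 vs 4, 5 vs 1, 6 vs 7] → B does not strictly dominate C (column X: 1 ≤ 4)
  C vs A: [4 vs 5, 1 vs 4, 7 vs 7] → C does not strictly dominate A (column X: 4 ≤ 5)
  C vs B: [4 vs 1, 1 vs 5, 7 vs 6] → C does not strictly dominate B (column Y: 1 ≤ 5)
No single strategy strictly dominates all others → no strictly dominant strategy.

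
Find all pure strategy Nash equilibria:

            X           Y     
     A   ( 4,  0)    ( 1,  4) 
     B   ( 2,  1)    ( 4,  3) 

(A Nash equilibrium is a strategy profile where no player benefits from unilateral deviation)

Nash equilibrium: (B, Y)

Work:
Best responses:
  P1 vs X: payoffs [4, 2] → best response A (payoff 4)
  P1 vs Y: payoffs [1, 4] → best response B (payoff 4)
  P2 vs A: payoffs [0, 4] → best response Y (payoff 4)
  P2 vs B: payoffs [1, 3] → best response Y (payoff 3)
Mutual best responses: (B,Y) → Nash equilibria.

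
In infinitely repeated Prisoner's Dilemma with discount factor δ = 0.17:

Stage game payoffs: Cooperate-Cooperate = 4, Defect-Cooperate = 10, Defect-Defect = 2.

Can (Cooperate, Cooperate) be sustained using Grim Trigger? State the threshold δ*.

δ* = 0.75; since δ = 0.17 < 0.75, cooperation cannot be sustained

Work:
For Grim Trigger:
Cooperate forever: 4/(1-δ)
Defect then punished: 10 + 2·δ/(1-δ)
Need: 4/(1-δ) ≥ 10 + 2·δ/(1-δ)
Solving: δ ≥ (T-R)/(T-P) = (10-4)/(10-2) = 0.75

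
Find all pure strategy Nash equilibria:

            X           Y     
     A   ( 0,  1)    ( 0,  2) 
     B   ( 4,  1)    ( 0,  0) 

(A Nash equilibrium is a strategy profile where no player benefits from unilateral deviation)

Nash equilibrium: (A, Y), (B, X)

Work:
Best responses:
  P1 vs X: payoffs [0, 4] → best response B (payoff 4)
  P1 vs Y: payoffs [0, 0] → best response A/B (payoff 0)
  P2 vs A: payoffs [1, 2] → best response Y (payoff 2)
  P2 vs B: payoffs [1, 0] → best response X (payoff 1)
Mutual best responses: (A,Y), (B,X) → Nash equilibria.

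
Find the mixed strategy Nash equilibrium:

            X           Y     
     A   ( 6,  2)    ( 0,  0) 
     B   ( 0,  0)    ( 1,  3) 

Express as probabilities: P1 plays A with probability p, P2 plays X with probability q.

p = 0.6, q = 0.1429

Work:
Find probabilities that make opponent indifferent:
P2 chooses q to make P1 indifferent between A and B
P1 chooses p to make P2 indifferent between X and Y
Mixed NE: P1 plays (A: 0.6, B: 0.4), P2 plays (X: 0.1429, Y: 0.8571)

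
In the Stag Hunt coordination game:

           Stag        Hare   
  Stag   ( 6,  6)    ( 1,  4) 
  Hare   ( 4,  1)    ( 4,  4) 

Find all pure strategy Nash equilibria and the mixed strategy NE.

Pure NE: (Stag, Stag) and (Hare, Hare); Mixed NE: p = 0.6, q = 0.6

Work:
Check pure NE:
(Stag, Stag): (6, 6) - no unilateral deviation beneficial
(Hare, Hare): (4, 4) - no unilateral deviation beneficial
Mixed NE: P1 plays Stag with p = 0.6, P2 plays Stag with q = 0.6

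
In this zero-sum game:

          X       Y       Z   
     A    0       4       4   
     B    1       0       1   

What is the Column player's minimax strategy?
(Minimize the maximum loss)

Column should play X, value = 1

Work:
Column player minimizes Row's maximum payoff:
Column X: max payoff to Row = 1
Column Y: max payoff to Row = 4
Column Z: max payoff to Row = 4
Minimum is 1, achieved by column X.
Minimax strategy: X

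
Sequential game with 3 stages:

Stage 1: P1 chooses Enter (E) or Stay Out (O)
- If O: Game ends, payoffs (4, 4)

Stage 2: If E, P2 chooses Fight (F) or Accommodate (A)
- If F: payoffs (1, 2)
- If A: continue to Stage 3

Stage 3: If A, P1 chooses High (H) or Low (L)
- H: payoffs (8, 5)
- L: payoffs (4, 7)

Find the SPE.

SPE: (E, A, H); Outcome (8, 5)

Work:
Stage 3: P1 chooses H (8 vs 4)
Stage 2: P2: F->2, A->5 (anticipating H). Choose A
Stage 1: P1: O->4, E->8 (anticipating A, H). Choose E
SPE path: E -> A -> H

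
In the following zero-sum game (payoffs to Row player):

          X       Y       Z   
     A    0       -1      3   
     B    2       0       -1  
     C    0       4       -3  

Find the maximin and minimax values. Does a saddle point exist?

Maximin = -1, Minimax = 2, Saddle: False

Work:
Row minimums: [-1, -1, -3] → maximin = -1
Column maximums: [2, 4, 3] → minimax = 2
No saddle point (maximin ≠ minimax). Mixed strategy needed.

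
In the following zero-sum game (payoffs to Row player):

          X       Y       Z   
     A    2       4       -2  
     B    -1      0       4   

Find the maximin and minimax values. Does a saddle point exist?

Maximin = -1, Minimax = 2, Saddle: False

Work:
Row minimums: [-2, -1] → maximin = -1
Column maximums: [2, 4, 4] → minimax = 2
No saddle point (maximin ≠ minimax). Mixed strategy needed.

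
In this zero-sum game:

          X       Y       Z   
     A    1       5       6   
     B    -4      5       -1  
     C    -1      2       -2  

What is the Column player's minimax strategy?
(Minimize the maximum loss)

Column should play X, value = 1

Work:
Column player minimizes Row's maximum payoff:
Column X: max payoff to Row = 1
Column Y: max payoff to Row = 5
Column Z: max payoff to Row = 6
Minimum is 1, achieved by column X.
Minimax strategy: X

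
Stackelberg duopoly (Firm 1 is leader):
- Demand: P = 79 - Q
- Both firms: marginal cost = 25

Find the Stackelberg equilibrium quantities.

q₁* (leader) = 27.0, q₂* (follower) = 13.5

Work:
Follower's reaction: q₂ = (a - c - q₁)/2
Leader substitutes: π₁ = q₁·(a - q₁ - (a-c-q₁)/2 - c)
FOC: q₁* = (79 - 25)/2 = 27.00
Then: q₂* = (79 - 25 - 27.0)/2 = 13.50
Leader has first-mover advantage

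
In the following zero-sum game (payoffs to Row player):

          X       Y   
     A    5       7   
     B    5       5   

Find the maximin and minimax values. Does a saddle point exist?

Maximin = 5, Minimax = 5, Saddle: True

Work:
Row minimums: [5, 5] → maximin = 5
Column maximums: [5, 7] → minimax = 5
Saddle point exists! Game value = 5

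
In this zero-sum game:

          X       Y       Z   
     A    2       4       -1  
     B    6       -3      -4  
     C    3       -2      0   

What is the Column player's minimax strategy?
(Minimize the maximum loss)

Column should play Z, value = 0

Work:
Column player minimizes Row's maximum payoff:
Column X: max payoff to Row = 6
Column Y: max payoff to Row = 4
Column Z: max payoff to Row = 0
Minimum is 0, achieved by column Z.
Minimax strategy: Z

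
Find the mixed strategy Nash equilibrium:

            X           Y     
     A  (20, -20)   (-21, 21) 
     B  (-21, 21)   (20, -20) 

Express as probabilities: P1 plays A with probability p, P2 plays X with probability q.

p = 0.5, q = 0.5

Work:
Find probabilities that make opponent indifferent:
P2 chooses q to make P1 indifferent between A and B
P1 chooses p to make P2 indifferent between X and Y
Mixed NE: P1 plays (A: 0.5, B: 0.5), P2 plays (X: 0.5, Y: 0.5)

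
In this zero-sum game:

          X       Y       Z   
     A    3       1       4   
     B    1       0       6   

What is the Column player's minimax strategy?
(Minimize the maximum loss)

Column should play Y, value = 1

Work:
Column player minimizes Row's maximum payoff:
Column X: max payoff to Row = 3
Column Y: max payoff to Row = 1
Column Z: max payoff to Row = 6
Minimum is 1, achieved by column Y.
Minimax strategy: Y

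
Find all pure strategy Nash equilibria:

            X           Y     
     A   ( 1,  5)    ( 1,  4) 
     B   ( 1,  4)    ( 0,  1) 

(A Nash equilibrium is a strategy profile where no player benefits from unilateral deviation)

Nash equilibrium: (A, X), (B, X)

Work:
Best responses:
  P1 vs X: payoffs [1, 1] → best response A/B (payoff 1)
  P1 vs Y: payoffs [1, 0] → best response A (payoff 1)
  P2 vs A: payoffs [5, 4] → best response X (payoff 5)
  P2 vs B: payoffs [4, 1] → best response X (payoff 4)
Mutual best responses: (A,X), (B,X) → Nash equilibria.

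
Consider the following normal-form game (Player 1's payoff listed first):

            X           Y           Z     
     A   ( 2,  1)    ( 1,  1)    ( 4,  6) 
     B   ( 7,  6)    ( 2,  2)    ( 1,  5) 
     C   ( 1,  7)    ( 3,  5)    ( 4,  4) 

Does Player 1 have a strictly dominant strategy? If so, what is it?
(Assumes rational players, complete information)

No strictly dominant strategy exists for Player 1

Work:
A strategy strictly dominates another if it gives a strictly higher payoff against every opponent action. Compare each pair of P1's strategies column-by-column:
  A vs B: [2 vs 7, 1 vs 2, 4 vs 1] → A does not strictly dominate B (column X: 2 ≤ 7)
  A vs C: [2 vs 1, 1 vs 3, 4 vs 4] → A does not strictly dominate C (column Y: 1 ≤ 3)
  B vs A: [7 vs 2, 2 vs 1, 1 vs 4] → B does not strictly dominate A (column Z: 1 ≤ 4)
  B vs C: [7 vs 1, 2 vs 3, 1 vs 4] → B does not strictly dominate C (column Y: 2 ≤ 3)
  C vs A: [1 vs 2, 3 vs 1, 4 vs 4] → C does not strictly dominate A (column X: 1 ≤ 2)
  C vs B: [1 vs 7, 3 vs 2, 4 vs 1] → C does not strictly dominate B (column X: 1 ≤ 7)
No single strategy strictly dominates all others → no strictly dominant strategy.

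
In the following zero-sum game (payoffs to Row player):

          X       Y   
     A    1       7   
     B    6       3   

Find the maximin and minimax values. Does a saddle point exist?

Maximin = 3, Minimax = 6, Saddle: False

Work:
Row minimums: [1, 3] → maximin = 3
Column maximums: [6, 7] → minimax = 6
No saddle point (maximin ≠ minimax). Mixed strategy needed.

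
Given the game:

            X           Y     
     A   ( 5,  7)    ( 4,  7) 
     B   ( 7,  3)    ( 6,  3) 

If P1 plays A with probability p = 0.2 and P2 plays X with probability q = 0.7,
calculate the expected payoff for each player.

E[P1] = 6.3, E[P2] = 3.8

Work:
E[P1] = p·q·π₁(A,X) + p·(1-q)·π₁(A,Y) + (1-p)·q·π₁(B,X) + (1-p)·(1-q)·π₁(B,Y)
= 0.2·0.7·5 + 0.2·0.3·4 + 0.8·0.7·7 + 0.8·0.3·6
= 6.3

E[P2] = 3.8 (similar calculation)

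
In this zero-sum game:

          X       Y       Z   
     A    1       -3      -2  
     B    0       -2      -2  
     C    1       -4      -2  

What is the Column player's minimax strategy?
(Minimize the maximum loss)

Column should play Y or Z (all achieve the minimum), value = -2

Work:
Column player minimizes Row's maximum payoff:
Column X: max payoff to Row = 1
Column Y: max payoff to Row = -2
Column Z: max payoff to Row = -2
Minimum is -2, achieved by columns Y, Z (tied).
Each of Y or Z is a minimax strategy.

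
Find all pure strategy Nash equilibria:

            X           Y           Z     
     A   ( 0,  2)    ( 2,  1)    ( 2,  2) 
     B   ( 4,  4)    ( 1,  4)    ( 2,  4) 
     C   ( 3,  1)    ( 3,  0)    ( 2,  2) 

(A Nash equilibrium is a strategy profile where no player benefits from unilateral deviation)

Nash equilibrium: (A, Z), (B, X), (B, Z), (C, Z)

Work:
Best responses:
  P1 vs X: payoffs [0, 4, 3] → best response B (payoff 4)
  P1 vs Y: payoffs [2, 1, 3] → best response C (payoff 3)
  P1 vs Z: payoffs [2, 2, 2] → best response A/B/C (payoff 2)
  P2 vs A: payoffs [2, 1, 2] → best response X/Z (payoff 2)
  P2 vs B: payoffs [4, 4, 4] → best response X/Y/Z (payoff 4)
  P2 vs C: payoffs [1, 0, 2] → best response Z (payoff 2)
Mutual best responses: (A,Z), (B,X), (B,Z), (C,Z) → Nash equilibria.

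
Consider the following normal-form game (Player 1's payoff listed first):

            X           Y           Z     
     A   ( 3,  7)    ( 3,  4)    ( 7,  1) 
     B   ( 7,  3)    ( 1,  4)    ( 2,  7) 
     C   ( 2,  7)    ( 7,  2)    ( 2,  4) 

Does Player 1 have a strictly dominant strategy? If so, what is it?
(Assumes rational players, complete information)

No strictly dominant strategy exists for Player 1

Work:
A strategy strictly dominates another if it gives a strictly higher payoff against every opponent action. Compare each pair of P1's strategies column-by-column:
  A vs B: [3 vs 7, 3 vs 1, 7 vs 2] → A does not strictly dominate B (column X: 3 ≤ 7)
  A vs C: [3 vs 2, 3 vs 7, 7 vs 2] → A does not strictly dominate C (column Y: 3 ≤ 7)
  B vs A: [7 vs 3, 1 vs 3, 2 vs 7] → B does not strictly dominate A (column Y: 1 ≤ 3)
  B vs C: [7 vs 2, 1 vs 7, 2 vs 2] → B does not strictly dominate C (column Y: 1 ≤ 7)
  C vs A: [2 vs 3, 7 vs 3, 2 vs 7] → C does not strictly dominate A (column X: 2 ≤ 3)
  C vs B: [2 vs 7, 7 vs 1, 2 vs 2] → C does not strictly dominate B (column X: 2 ≤ 7)
No single strategy strictly dominates all others → no strictly dominant strategy.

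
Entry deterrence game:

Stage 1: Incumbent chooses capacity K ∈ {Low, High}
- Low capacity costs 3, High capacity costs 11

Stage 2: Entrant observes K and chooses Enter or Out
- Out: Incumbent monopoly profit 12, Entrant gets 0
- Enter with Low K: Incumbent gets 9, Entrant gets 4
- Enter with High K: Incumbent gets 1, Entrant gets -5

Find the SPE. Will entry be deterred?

SPE: (Low, Enter|Low, Out|High); Entry not deterred. Incumbent net profit = 6, Entrant gets 4

Work:
After Low K: Entrant enters (4 > 0)
After High K: Entrant stays out (-5 < 0)
Incumbent: Low → 9−3=6, High → 12−11=1
Incumbent chooses Low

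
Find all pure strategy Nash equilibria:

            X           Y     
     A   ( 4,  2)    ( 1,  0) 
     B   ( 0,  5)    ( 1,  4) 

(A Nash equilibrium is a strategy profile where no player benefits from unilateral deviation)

Nash equilibrium: (A, X)

Work:
Best responses:
  P1 vs X: payoffs [4, 0] → best response A (payoff 4)
  P1 vs Y: payoffs [1, 1] → best response A/B (payoff 1)
  P2 vs A: payoffs [2, 0] → best response X (payoff 2)
  P2 vs B: payoffs [5, 4] → best response X (payoff 5)
Mutual best responses: (A,X) → Nash equilibria.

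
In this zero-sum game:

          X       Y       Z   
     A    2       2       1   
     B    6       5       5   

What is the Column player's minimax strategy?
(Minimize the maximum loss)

Column should play Y or Z (all achieve the minimum), value = 5

Work:
Column player minimizes Row's maximum payoff:
Column X: max payoff to Row = 6
Column Y: max payoff to Row = 5
Column Z: max payoff to Row = 5
Minimum is 5, achieved by columns Y, Z (tied).
Each of Y or Z is a minimax strategy.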